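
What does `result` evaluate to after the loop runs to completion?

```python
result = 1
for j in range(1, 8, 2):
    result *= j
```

Let's trace through this code step by step.

Initialize: result = 1
Entering loop: for j in range(1, 8, 2):
After iteration 1: j = 1, result = 1
After iteration 2: j = 3, result = 3
After iteration 3: j = 5, result = 15
After iteration 4: j = 7, result = 105
Loop ends.

Final answer: 105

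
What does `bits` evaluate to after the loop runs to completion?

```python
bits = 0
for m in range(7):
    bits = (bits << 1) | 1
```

Let's trace through this code step by step.

Initialize: bits = 0
Entering loop: for m in range(7):
After iteration 1: m = 0, bits = 1
After iteration 2: m = 1, bits = 3
After iteration 3: m = 2, bits = 7
After iteration 4: m = 3, bits = 15
After iteration 5: m = 4, bits = 31
After iteration 6: m = 5, bits = 63
After iteration 7: m = 6, bits = 127
Loop ends.

Final answer: 127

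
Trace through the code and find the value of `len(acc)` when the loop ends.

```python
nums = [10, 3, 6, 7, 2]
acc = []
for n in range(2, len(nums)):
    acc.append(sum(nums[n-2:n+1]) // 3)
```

Let's trace through this code step by step.

Initialize: nums = [10, 3, 6, 7, 2]
Initialize: acc = []
Entering loop: for n in range(2, len(nums)):
After iteration 1: n = 2, acc = [6]
After iteration 2: n = 3, acc = [6, 5]
After iteration 3: n = 4, acc = [6, 5, 5]
Loop ends.
len(acc) = 3

Final answer: 3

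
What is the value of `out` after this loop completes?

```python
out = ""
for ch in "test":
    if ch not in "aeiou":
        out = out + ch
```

Let's trace through this code step by step.

Initialize: out = ''
Entering loop: for ch in "test":
After iteration 1: ch = 't', out = 't'
After iteration 2: ch = 'e', out = 't'
After iteration 3: ch = 's', out = 'ts'
After iteration 4: ch = 't', out = 'tst'
Loop ends.

Final answer: 'tst'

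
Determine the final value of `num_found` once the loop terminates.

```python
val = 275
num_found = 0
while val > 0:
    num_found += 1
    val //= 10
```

Let's trace through this code step by step.

Initialize: val = 275
Initialize: num_found = 0
Entering loop: while val > 0:
After iteration 1: val = 27, num_found = 1
After iteration 2: val = 2, num_found = 2
After iteration 3: val = 0, num_found = 3
Loop ends.

Final answer: 3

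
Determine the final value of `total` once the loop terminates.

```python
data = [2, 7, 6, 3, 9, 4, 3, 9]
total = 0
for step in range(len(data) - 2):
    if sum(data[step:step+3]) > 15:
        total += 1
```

Let's trace through this code step by step.

Initialize: data = [2, 7, 6, 3, 9, 4, 3, 9]
Initialize: total = 0
Entering loop: for step in range(len(data) - 2):
After iteration 1: step = 0, total = 0
After iteration 2: step = 1, total = 1
After iteration 3: step = 2, total = 2
After iteration 4: step = 3, total = 3
After iteration 5: step = 4, total = 4
After iteration 6: step = 5, total = 5
Loop ends.

Final answer: 5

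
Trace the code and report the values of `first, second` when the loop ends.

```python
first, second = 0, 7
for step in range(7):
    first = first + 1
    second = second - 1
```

Let's trace through this code step by step.

Initialize: first = 0
Initialize: second = 7
Entering loop: for step in range(7):
After iteration 1: step = 0, first = 1, second = 6
After iteration 2: step = 1, first = 2, second = 5
After iteration 3: step = 2, first = 3, second = 4
After iteration 4: step = 3, first = 4, second = 3
After iteration 5: step = 4, first = 5, second = 2
After iteration 6: step = 5, first = 6, second = 1
After iteration 7: step = 6, first = 7, second = 0
Loop ends.

Final answer: 7, 0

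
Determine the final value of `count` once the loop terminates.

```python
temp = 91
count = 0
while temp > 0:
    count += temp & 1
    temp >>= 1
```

Let's trace through this code step by step.

Initialize: temp = 91
Initialize: count = 0
Entering loop: while temp > 0:
After iteration 1: temp = 45, count = 1
After iteration 2: temp = 22, count = 2
After iteration 3: temp = 11, count = 2
After iteration 4: temp = 5, count = 3
After iteration 5: temp = 2, count = 4
After iteration 6: temp = 1, count = 4
After iteration 7: temp = 0, count = 5
Loop ends.

Final answer: 5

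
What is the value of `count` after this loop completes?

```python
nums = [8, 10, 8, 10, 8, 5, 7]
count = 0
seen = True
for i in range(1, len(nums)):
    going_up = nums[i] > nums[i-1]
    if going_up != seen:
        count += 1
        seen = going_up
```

Let's trace through this code step by step.

Initialize: nums = [8, 10, 8, 10, 8, 5, 7]
Initialize: count = 0
Initialize: seen = True
Entering loop: for i in range(1, len(nums)):
After iteration 1: i = 1, count = 0, seen = True, going_up = True
After iteration 2: i = 2, count = 1, seen = False, going_up = False
After iteration 3: i = 3, count = 2, seen = True, going_up = True
After iteration 4: i = 4, count = 3, seen = False, going_up = False
After iteration 5: i = 5, count = 3, seen = False, going_up = False
After iteration 6: i = 6, count = 4, seen = True, going_up = True
Loop ends.

Final answer: 4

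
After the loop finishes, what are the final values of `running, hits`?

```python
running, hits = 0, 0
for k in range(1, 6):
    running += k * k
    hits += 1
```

Let's trace through this code step by step.

Initialize: running = 0
Initialize: hits = 0
Entering loop: for k in range(1, 6):
After iteration 1: k = 1, running = 1, hits = 1
After iteration 2: k = 2, running = 5, hits = 2
After iteration 3: k = 3, running = 14, hits = 3
After iteration 4: k = 4, running = 30, hits = 4
After iteration 5: k = 5, running = 55, hits = 5
Loop ends.

Final answer: 55, 5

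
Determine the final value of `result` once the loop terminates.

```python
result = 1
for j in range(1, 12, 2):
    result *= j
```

Let's trace through this code step by step.

Initialize: result = 1
Entering loop: for j in range(1, 12, 2):
After iteration 1: j = 1, result = 1
After iteration 2: j = 3, result = 3
After iteration 3: j = 5, result = 15
After iteration 4: j = 7, result = 105
After iteration 5: j = 9, result = 945
After iteration 6: j = 11, result = 10395
Loop ends.

Final answer: 10395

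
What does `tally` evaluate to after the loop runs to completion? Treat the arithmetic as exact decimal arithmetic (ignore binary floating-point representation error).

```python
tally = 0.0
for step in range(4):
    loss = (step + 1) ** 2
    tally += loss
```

Let's trace through this code step by step.

Initialize: tally = 0.0
Entering loop: for step in range(4):
After iteration 1: step = 0, tally = 1.0, loss = 1
After iteration 2: step = 1, tally = 5.0, loss = 4
After iteration 3: step = 2, tally = 14.0, loss = 9
After iteration 4: step = 3, tally = 30.0, loss = 16
Loop ends.

Final answer: 30.0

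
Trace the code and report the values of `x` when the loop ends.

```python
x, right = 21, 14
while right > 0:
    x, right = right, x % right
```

Let's trace through this code step by step.

Initialize: x = 21
Initialize: right = 14
Entering loop: while right > 0:
After iteration 1: x = 14, right = 7
After iteration 2: x = 7, right = 0
Loop ends.

Final answer: 7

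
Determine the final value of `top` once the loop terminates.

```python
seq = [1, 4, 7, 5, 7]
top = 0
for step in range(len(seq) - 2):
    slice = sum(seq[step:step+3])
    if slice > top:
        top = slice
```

Let's trace through this code step by step.

Initialize: seq = [1, 4, 7, 5, 7]
Initialize: top = 0
Entering loop: for step in range(len(seq) - 2):
After iteration 1: step = 0, top = 12, slice = 12
After iteration 2: step = 1, top = 16, slice = 16
After iteration 3: step = 2, top = 19, slice = 19
Loop ends.

Final answer: 19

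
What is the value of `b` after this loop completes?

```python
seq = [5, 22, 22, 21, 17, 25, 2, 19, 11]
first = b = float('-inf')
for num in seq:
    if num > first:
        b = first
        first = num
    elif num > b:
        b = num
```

Let's trace through this code step by step.

Initialize: seq = [5, 22, 22, 21, 17, 25, 2, 19, 11]
Initialize: first = -inf
Initialize: b = -inf
Entering loop: for num in seq:
After iteration 1: num = 5, first = 5, b = -inf
After iteration 2: num = 22, first = 22, b = 5
After iteration 3: num = 22, first = 22, b = 22
After iteration 4: num = 21, first = 22, b = 22
After iteration 5: num = 17, first = 22, b = 22
After iteration 6: num = 25, first = 25, b = 22
After iteration 7: num = 2, first = 25, b = 22
After iteration 8: num = 19, first = 25, b = 22
After iteration 9: num = 11, first = 25, b = 22
Loop ends.

Final answer: 22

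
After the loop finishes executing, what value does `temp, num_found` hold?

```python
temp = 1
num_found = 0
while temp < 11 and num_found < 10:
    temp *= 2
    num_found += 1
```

Let's trace through this code step by step.

Initialize: temp = 1
Initialize: num_found = 0
Entering loop: while temp < 11 and num_found < 10:
After iteration 1: temp = 2, num_found = 1
After iteration 2: temp = 4, num_found = 2
After iteration 3: temp = 8, num_found = 3
After iteration 4: temp = 16, num_found = 4
Loop ends.

Final answer: 16, 4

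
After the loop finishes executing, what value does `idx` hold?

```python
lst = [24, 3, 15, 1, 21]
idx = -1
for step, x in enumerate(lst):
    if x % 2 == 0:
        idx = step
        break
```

Let's trace through this code step by step.

Initialize: lst = [24, 3, 15, 1, 21]
Initialize: idx = -1
Entering loop: for step, x in enumerate(lst):
After iteration 1: step = 0, x = 24, idx = 0
Loop ends.

Final answer: 0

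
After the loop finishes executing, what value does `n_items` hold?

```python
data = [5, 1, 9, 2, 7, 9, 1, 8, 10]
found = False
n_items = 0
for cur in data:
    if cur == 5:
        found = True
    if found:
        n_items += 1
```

Let's trace through this code step by step.

Initialize: data = [5, 1, 9, 2, 7, 9, 1, 8, 10]
Initialize: found = False
Initialize: n_items = 0
Entering loop: for cur in data:
After iteration 1: cur = 5, found = True, n_items = 1
After iteration 2: cur = 1, found = True, n_items = 2
After iteration 3: cur = 9, found = True, n_items = 3
After iteration 4: cur = 2, found = True, n_items = 4
After iteration 5: cur = 7, found = True, n_items = 5
After iteration 6: cur = 9, found = True, n_items = 6
After iteration 7: cur = 1, found = True, n_items = 7
After iteration 8: cur = 8, found = True, n_items = 8
After iteration 9: cur = 10, found = True, n_items = 9
Loop ends.

Final answer: 9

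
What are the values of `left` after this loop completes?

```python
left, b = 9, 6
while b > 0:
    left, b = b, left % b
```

Let's trace through this code step by step.

Initialize: left = 9
Initialize: b = 6
Entering loop: while b > 0:
After iteration 1: left = 6, b = 3
After iteration 2: left = 3, b = 0
Loop ends.

Final answer: 3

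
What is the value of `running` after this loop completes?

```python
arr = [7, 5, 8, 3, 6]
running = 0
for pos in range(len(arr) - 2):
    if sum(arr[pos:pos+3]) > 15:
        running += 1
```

Let's trace through this code step by step.

Initialize: arr = [7, 5, 8, 3, 6]
Initialize: running = 0
Entering loop: for pos in range(len(arr) - 2):
After iteration 1: pos = 0, running = 1
After iteration 2: pos = 1, running = 2
After iteration 3: pos = 2, running = 3
Loop ends.

Final answer: 3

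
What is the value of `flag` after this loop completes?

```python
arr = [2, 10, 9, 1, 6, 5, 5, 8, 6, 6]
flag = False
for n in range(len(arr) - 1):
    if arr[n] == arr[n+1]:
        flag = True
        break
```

Let's trace through this code step by step.

Initialize: arr = [2, 10, 9, 1, 6, 5, 5, 8, 6, 6]
Initialize: flag = False
Entering loop: for n in range(len(arr) - 1):
After iteration 1: n = 0, flag = False
After iteration 2: n = 1, flag = False
After iteration 3: n = 2, flag = False
After iteration 4: n = 3, flag = False
After iteration 5: n = 4, flag = False
After iteration 6: n = 5, flag = True
Loop ends.

Final answer: True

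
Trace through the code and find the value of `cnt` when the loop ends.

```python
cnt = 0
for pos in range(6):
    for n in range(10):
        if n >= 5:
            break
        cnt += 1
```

Let's trace through this code step by step.

Initialize: cnt = 0
Entering loop: for pos in range(6):
After iteration 1: pos = 0, cnt = 5
After iteration 2: pos = 1, cnt = 10
After iteration 3: pos = 2, cnt = 15
After iteration 4: pos = 3, cnt = 20
After iteration 5: pos = 4, cnt = 25
After iteration 6: pos = 5, cnt = 30
Loop ends.

Final answer: 30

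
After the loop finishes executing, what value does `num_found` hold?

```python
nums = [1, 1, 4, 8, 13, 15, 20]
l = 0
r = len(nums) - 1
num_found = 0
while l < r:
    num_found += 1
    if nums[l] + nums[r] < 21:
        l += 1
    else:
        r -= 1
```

Let's trace through this code step by step.

Initialize: nums = [1, 1, 4, 8, 13, 15, 20]
Initialize: l = 0
Initialize: r = 6
Initialize: num_found = 0
Entering loop: while l < r:
After iteration 1: l = 0, r = 5, num_found = 1
After iteration 2: l = 1, r = 5, num_found = 2
After iteration 3: l = 2, r = 5, num_found = 3
After iteration 4: l = 3, r = 5, num_found = 4
After iteration 5: l = 3, r = 4, num_found = 5
After iteration 6: l = 3, r = 3, num_found = 6
Loop ends.

Final answer: 6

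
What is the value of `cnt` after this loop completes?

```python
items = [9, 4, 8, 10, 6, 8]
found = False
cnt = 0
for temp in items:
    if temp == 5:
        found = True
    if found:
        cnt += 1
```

Let's trace through this code step by step.

Initialize: items = [9, 4, 8, 10, 6, 8]
Initialize: found = False
Initialize: cnt = 0
Entering loop: for temp in items:
After iteration 1: temp = 9, cnt = 0
After iteration 2: temp = 4, cnt = 0
After iteration 3: temp = 8, cnt = 0
After iteration 4: temp = 10, cnt = 0
After iteration 5: temp = 6, cnt = 0
After iteration 6: temp = 8, cnt = 0
Loop ends.

Final answer: 0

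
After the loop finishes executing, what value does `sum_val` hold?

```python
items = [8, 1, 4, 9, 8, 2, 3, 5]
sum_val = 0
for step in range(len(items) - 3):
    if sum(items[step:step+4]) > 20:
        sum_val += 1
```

Let's trace through this code step by step.

Initialize: items = [8, 1, 4, 9, 8, 2, 3, 5]
Initialize: sum_val = 0
Entering loop: for step in range(len(items) - 3):
After iteration 1: step = 0, sum_val = 1
After iteration 2: step = 1, sum_val = 2
After iteration 3: step = 2, sum_val = 3
After iteration 4: step = 3, sum_val = 4
After iteration 5: step = 4, sum_val = 4
Loop ends.

Final answer: 4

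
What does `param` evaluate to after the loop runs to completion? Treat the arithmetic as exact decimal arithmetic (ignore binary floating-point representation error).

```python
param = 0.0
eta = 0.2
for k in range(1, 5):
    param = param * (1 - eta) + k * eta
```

Let's trace through this code step by step.

Initialize: param = 0.0
Initialize: eta = 0.2
Entering loop: for k in range(1, 5):
After iteration 1: k = 1, param = 0.2
After iteration 2: k = 2, param = 0.56
After iteration 3: k = 3, param = 1.048
After iteration 4: k = 4, param = 1.6384
Loop ends.

Final answer: 1.6384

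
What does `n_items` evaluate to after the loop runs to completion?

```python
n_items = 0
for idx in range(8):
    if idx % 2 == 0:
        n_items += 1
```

Let's trace through this code step by step.

Initialize: n_items = 0
Entering loop: for idx in range(8):
After iteration 1: idx = 0, n_items = 1
After iteration 2: idx = 1, n_items = 1
After iteration 3: idx = 2, n_items = 2
After iteration 4: idx = 3, n_items = 2
After iteration 5: idx = 4, n_items = 3
After iteration 6: idx = 5, n_items = 3
After iteration 7: idx = 6, n_items = 4
After iteration 8: idx = 7, n_items = 4
Loop ends.

Final answer: 4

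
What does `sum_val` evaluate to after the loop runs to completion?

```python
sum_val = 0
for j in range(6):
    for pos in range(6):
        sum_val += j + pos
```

Let's trace through this code step by step.

Initialize: sum_val = 0
Entering loop: for j in range(6):
After iteration 1: j = 0, sum_val = 15
After iteration 2: j = 1, sum_val = 36
After iteration 3: j = 2, sum_val = 63
After iteration 4: j = 3, sum_val = 96
After iteration 5: j = 4, sum_val = 135
After iteration 6: j = 5, sum_val = 180
Loop ends.

Final answer: 180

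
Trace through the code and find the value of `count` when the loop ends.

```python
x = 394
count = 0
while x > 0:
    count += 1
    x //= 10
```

Let's trace through this code step by step.

Initialize: x = 394
Initialize: count = 0
Entering loop: while x > 0:
After iteration 1: x = 39, count = 1
After iteration 2: x = 3, count = 2
After iteration 3: x = 0, count = 3
Loop ends.

Final answer: 3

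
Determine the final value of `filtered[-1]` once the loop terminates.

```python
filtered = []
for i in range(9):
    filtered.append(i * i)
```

Let's trace through this code step by step.

Initialize: filtered = []
Entering loop: for i in range(9):
After iteration 1: i = 0, filtered = [0]
After iteration 2: i = 1, filtered = [0, 1]
After iteration 3: i = 2, filtered = [0, 1, 4]
After iteration 4: i = 3, filtered = [0, 1, 4, 9]
After iteration 5: i = 4, filtered = [0, 1, 4, 9, 16]
After iteration 6: i = 5, filtered = [0, 1, 4, 9, 16, 25]
After iteration 7: i = 6, filtered = [0, 1, 4, 9, 16, 25, 36]
After iteration 8: i = 7, filtered = [0, 1, 4, 9, 16, 25, 36, 49]
After iteration 9: i = 8, filtered = [0, 1, 4, 9, 16, 25, 36, 49, 64]
Loop ends.
filtered[-1] = 64

Final answer: 64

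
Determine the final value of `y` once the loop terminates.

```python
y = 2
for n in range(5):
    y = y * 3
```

Let's trace through this code step by step.

Initialize: y = 2
Entering loop: for n in range(5):
After iteration 1: n = 0, y = 6
After iteration 2: n = 1, y = 18
After iteration 3: n = 2, y = 54
After iteration 4: n = 3, y = 162
After iteration 5: n = 4, y = 486
Loop ends.

Final answer: 486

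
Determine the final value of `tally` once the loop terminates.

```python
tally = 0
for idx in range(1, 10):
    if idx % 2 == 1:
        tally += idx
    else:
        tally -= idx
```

Let's trace through this code step by step.

Initialize: tally = 0
Entering loop: for idx in range(1, 10):
After iteration 1: idx = 1, tally = 1
After iteration 2: idx = 2, tally = -1
After iteration 3: idx = 3, tally = 2
After iteration 4: idx = 4, tally = -2
After iteration 5: idx = 5, tally = 3
After iteration 6: idx = 6, tally = -3
After iteration 7: idx = 7, tally = 4
After iteration 8: idx = 8, tally = -4
After iteration 9: idx = 9, tally = 5
Loop ends.

Final answer: 5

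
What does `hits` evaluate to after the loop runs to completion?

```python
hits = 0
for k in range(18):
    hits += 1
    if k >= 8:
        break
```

Let's trace through this code step by step.

Initialize: hits = 0
Entering loop: for k in range(18):
After iteration 1: k = 0, hits = 1
After iteration 2: k = 1, hits = 2
After iteration 3: k = 2, hits = 3
After iteration 4: k = 3, hits = 4
After iteration 5: k = 4, hits = 5
After iteration 6: k = 5, hits = 6
After iteration 7: k = 6, hits = 7
After iteration 8: k = 7, hits = 8
After iteration 9: k = 8, hits = 9
Loop ends.

Final answer: 9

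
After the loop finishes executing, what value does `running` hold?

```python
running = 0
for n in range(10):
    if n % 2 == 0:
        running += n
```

Let's trace through this code step by step.

Initialize: running = 0
Entering loop: for n in range(10):
After iteration 1: n = 0, running = 0
After iteration 2: n = 1, running = 0
After iteration 3: n = 2, running = 2
After iteration 4: n = 3, running = 2
After iteration 5: n = 4, running = 6
After iteration 6: n = 5, running = 6
After iteration 7: n = 6, running = 12
After iteration 8: n = 7, running = 12
After iteration 9: n = 8, running = 20
After iteration 10: n = 9, running = 20
Loop ends.

Final answer: 20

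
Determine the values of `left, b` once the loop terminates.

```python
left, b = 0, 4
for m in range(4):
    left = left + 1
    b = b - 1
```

Let's trace through this code step by step.

Initialize: left = 0
Initialize: b = 4
Entering loop: for m in range(4):
After iteration 1: m = 0, left = 1, b = 3
After iteration 2: m = 1, left = 2, b = 2
After iteration 3: m = 2, left = 3, b = 1
After iteration 4: m = 3, left = 4, b = 0
Loop ends.

Final answer: 4, 0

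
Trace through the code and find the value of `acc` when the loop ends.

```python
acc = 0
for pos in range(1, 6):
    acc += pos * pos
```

Let's trace through this code step by step.

Initialize: acc = 0
Entering loop: for pos in range(1, 6):
After iteration 1: pos = 1, acc = 1
After iteration 2: pos = 2, acc = 5
After iteration 3: pos = 3, acc = 14
After iteration 4: pos = 4, acc = 30
After iteration 5: pos = 5, acc = 55
Loop ends.

Final answer: 55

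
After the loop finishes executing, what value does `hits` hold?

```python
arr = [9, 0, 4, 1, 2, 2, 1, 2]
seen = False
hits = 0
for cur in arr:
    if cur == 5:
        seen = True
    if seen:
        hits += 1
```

Let's trace through this code step by step.

Initialize: arr = [9, 0, 4, 1, 2, 2, 1, 2]
Initialize: seen = False
Initialize: hits = 0
Entering loop: for cur in arr:
After iteration 1: cur = 9, hits = 0
After iteration 2: cur = 0, hits = 0
After iteration 3: cur = 4, hits = 0
After iteration 4: cur = 1, hits = 0
After iteration 5: cur = 2, hits = 0
After iteration 6: cur = 2, hits = 0
After iteration 7: cur = 1, hits = 0
After iteration 8: cur = 2, hits = 0
Loop ends.

Final answer: 0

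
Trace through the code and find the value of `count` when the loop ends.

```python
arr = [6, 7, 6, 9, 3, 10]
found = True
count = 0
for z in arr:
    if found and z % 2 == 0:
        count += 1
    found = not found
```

Let's trace through this code step by step.

Initialize: arr = [6, 7, 6, 9, 3, 10]
Initialize: found = True
Initialize: count = 0
Entering loop: for z in arr:
After iteration 1: z = 6, found = False, count = 1
After iteration 2: z = 7, found = True, count = 1
After iteration 3: z = 6, found = False, count = 2
After iteration 4: z = 9, found = True, count = 2
After iteration 5: z = 3, found = False, count = 2
After iteration 6: z = 10, found = True, count = 2
Loop ends.

Final answer: 2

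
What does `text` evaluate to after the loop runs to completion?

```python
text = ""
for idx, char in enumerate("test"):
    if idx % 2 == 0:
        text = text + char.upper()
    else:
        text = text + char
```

Let's trace through this code step by step.

Initialize: text = ''
Entering loop: for idx, char in enumerate("test"):
After iteration 1: idx = 0, char = 't', text = 'T'
After iteration 2: idx = 1, char = 'e', text = 'Te'
After iteration 3: idx = 2, char = 's', text = 'TeS'
After iteration 4: idx = 3, char = 't', text = 'TeSt'
Loop ends.

Final answer: 'TeSt'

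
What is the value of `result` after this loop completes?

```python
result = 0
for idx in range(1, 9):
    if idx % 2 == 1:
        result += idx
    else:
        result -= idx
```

Let's trace through this code step by step.

Initialize: result = 0
Entering loop: for idx in range(1, 9):
After iteration 1: idx = 1, result = 1
After iteration 2: idx = 2, result = -1
After iteration 3: idx = 3, result = 2
After iteration 4: idx = 4, result = -2
After iteration 5: idx = 5, result = 3
After iteration 6: idx = 6, result = -3
After iteration 7: idx = 7, result = 4
After iteration 8: idx = 8, result = -4
Loop ends.

Final answer: -4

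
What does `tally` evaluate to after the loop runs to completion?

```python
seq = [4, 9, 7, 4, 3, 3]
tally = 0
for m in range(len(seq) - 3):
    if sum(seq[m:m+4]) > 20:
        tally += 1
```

Let's trace through this code step by step.

Initialize: seq = [4, 9, 7, 4, 3, 3]
Initialize: tally = 0
Entering loop: for m in range(len(seq) - 3):
After iteration 1: m = 0, tally = 1
After iteration 2: m = 1, tally = 2
After iteration 3: m = 2, tally = 2
Loop ends.

Final answer: 2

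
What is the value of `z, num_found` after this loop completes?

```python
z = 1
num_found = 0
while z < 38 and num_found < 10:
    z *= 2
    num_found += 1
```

Let's trace through this code step by step.

Initialize: z = 1
Initialize: num_found = 0
Entering loop: while z < 38 and num_found < 10:
After iteration 1: z = 2, num_found = 1
After iteration 2: z = 4, num_found = 2
After iteration 3: z = 8, num_found = 3
After iteration 4: z = 16, num_found = 4
After iteration 5: z = 32, num_found = 5
After iteration 6: z = 64, num_found = 6
Loop ends.

Final answer: 64, 6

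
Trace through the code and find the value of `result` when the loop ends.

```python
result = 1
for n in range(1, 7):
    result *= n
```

Let's trace through this code step by step.

Initialize: result = 1
Entering loop: for n in range(1, 7):
After iteration 1: n = 1, result = 1
After iteration 2: n = 2, result = 2
After iteration 3: n = 3, result = 6
After iteration 4: n = 4, result = 24
After iteration 5: n = 5, result = 120
After iteration 6: n = 6, result = 720
Loop ends.

Final answer: 720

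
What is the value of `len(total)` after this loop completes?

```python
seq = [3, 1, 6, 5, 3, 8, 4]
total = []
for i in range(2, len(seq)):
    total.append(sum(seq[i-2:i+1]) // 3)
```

Let's trace through this code step by step.

Initialize: seq = [3, 1, 6, 5, 3, 8, 4]
Initialize: total = []
Entering loop: for i in range(2, len(seq)):
After iteration 1: i = 2, total = [3]
After iteration 2: i = 3, total = [3, 4]
After iteration 3: i = 4, total = [3, 4, 4]
After iteration 4: i = 5, total = [3, 4, 4, 5]
After iteration 5: i = 6, total = [3, 4, 4, 5, 5]
Loop ends.
len(total) = 5

Final answer: 5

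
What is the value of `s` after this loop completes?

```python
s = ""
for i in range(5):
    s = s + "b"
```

Let's trace through this code step by step.

Initialize: s = ''
Entering loop: for i in range(5):
After iteration 1: i = 0, s = 'b'
After iteration 2: i = 1, s = 'bb'
After iteration 3: i = 2, s = 'bbb'
After iteration 4: i = 3, s = 'bbbb'
After iteration 5: i = 4, s = 'bbbbb'
Loop ends.

Final answer: 'bbbbb'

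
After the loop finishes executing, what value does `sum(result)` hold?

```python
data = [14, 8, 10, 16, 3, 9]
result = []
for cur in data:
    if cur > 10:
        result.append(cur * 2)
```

Let's trace through this code step by step.

Initialize: data = [14, 8, 10, 16, 3, 9]
Initialize: result = []
Entering loop: for cur in data:
After iteration 1: cur = 14, result = [28]
After iteration 2: cur = 8, result = [28]
After iteration 3: cur = 10, result = [28]
After iteration 4: cur = 16, result = [28, 32]
After iteration 5: cur = 3, result = [28, 32]
After iteration 6: cur = 9, result = [28, 32]
Loop ends.
sum(result) = 60

Final answer: 60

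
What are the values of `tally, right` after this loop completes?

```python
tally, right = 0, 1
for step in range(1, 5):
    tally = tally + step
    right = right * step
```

Let's trace through this code step by step.

Initialize: tally = 0
Initialize: right = 1
Entering loop: for step in range(1, 5):
After iteration 1: step = 1, tally = 1, right = 1
After iteration 2: step = 2, tally = 3, right = 2
After iteration 3: step = 3, tally = 6, right = 6
After iteration 4: step = 4, tally = 10, right = 24
Loop ends.

Final answer: 10, 24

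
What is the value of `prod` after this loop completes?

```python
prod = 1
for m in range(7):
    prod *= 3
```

Let's trace through this code step by step.

Initialize: prod = 1
Entering loop: for m in range(7):
After iteration 1: m = 0, prod = 3
After iteration 2: m = 1, prod = 9
After iteration 3: m = 2, prod = 27
After iteration 4: m = 3, prod = 81
After iteration 5: m = 4, prod = 243
After iteration 6: m = 5, prod = 729
After iteration 7: m = 6, prod = 2187
Loop ends.

Final answer: 2187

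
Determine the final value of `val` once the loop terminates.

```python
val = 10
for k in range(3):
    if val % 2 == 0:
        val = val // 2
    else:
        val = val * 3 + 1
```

Let's trace through this code step by step.

Initialize: val = 10
Entering loop: for k in range(3):
After iteration 1: k = 0, val = 5
After iteration 2: k = 1, val = 16
After iteration 3: k = 2, val = 8
Loop ends.

Final answer: 8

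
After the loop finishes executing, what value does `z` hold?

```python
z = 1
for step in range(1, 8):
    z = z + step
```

Let's trace through this code step by step.

Initialize: z = 1
Entering loop: for step in range(1, 8):
After iteration 1: step = 1, z = 2
After iteration 2: step = 2, z = 4
After iteration 3: step = 3, z = 7
After iteration 4: step = 4, z = 11
After iteration 5: step = 5, z = 16
After iteration 6: step = 6, z = 22
After iteration 7: step = 7, z = 29
Loop ends.

Final answer: 29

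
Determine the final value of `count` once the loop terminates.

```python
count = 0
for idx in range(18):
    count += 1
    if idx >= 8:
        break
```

Let's trace through this code step by step.

Initialize: count = 0
Entering loop: for idx in range(18):
After iteration 1: idx = 0, count = 1
After iteration 2: idx = 1, count = 2
After iteration 3: idx = 2, count = 3
After iteration 4: idx = 3, count = 4
After iteration 5: idx = 4, count = 5
After iteration 6: idx = 5, count = 6
After iteration 7: idx = 6, count = 7
After iteration 8: idx = 7, count = 8
After iteration 9: idx = 8, count = 9
Loop ends.

Final answer: 9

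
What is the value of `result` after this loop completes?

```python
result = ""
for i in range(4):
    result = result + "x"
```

Let's trace through this code step by step.

Initialize: result = ''
Entering loop: for i in range(4):
After iteration 1: i = 0, result = 'x'
After iteration 2: i = 1, result = 'xx'
After iteration 3: i = 2, result = 'xxx'
After iteration 4: i = 3, result = 'xxxx'
Loop ends.

Final answer: 'xxxx'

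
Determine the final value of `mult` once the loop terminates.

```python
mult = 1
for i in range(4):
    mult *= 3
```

Let's trace through this code step by step.

Initialize: mult = 1
Entering loop: for i in range(4):
After iteration 1: i = 0, mult = 3
After iteration 2: i = 1, mult = 9
After iteration 3: i = 2, mult = 27
After iteration 4: i = 3, mult = 81
Loop ends.

Final answer: 81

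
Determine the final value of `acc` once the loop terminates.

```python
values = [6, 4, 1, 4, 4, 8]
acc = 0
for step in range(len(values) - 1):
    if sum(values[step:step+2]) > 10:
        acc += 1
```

Let's trace through this code step by step.

Initialize: values = [6, 4, 1, 4, 4, 8]
Initialize: acc = 0
Entering loop: for step in range(len(values) - 1):
After iteration 1: step = 0, acc = 0
After iteration 2: step = 1, acc = 0
After iteration 3: step = 2, acc = 0
After iteration 4: step = 3, acc = 0
After iteration 5: step = 4, acc = 1
Loop ends.

Final answer: 1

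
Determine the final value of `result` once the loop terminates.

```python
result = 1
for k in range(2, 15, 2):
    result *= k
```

Let's trace through this code step by step.

Initialize: result = 1
Entering loop: for k in range(2, 15, 2):
After iteration 1: k = 2, result = 2
After iteration 2: k = 4, result = 8
After iteration 3: k = 6, result = 48
After iteration 4: k = 8, result = 384
After iteration 5: k = 10, result = 3840
After iteration 6: k = 12, result = 46080
After iteration 7: k = 14, result = 645120
Loop ends.

Final answer: 645120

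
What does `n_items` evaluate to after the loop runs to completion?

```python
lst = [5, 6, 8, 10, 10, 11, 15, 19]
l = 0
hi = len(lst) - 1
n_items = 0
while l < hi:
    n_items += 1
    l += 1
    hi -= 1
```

Let's trace through this code step by step.

Initialize: lst = [5, 6, 8, 10, 10, 11, 15, 19]
Initialize: l = 0
Initialize: hi = 7
Initialize: n_items = 0
Entering loop: while l < hi:
After iteration 1: l = 1, hi = 6, n_items = 1
After iteration 2: l = 2, hi = 5, n_items = 2
After iteration 3: l = 3, hi = 4, n_items = 3
After iteration 4: l = 4, hi = 3, n_items = 4
Loop ends.

Final answer: 4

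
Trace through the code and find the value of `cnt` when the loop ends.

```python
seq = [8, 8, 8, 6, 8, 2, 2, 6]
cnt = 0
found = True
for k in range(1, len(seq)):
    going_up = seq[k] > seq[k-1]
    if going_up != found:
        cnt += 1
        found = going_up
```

Let's trace through this code step by step.

Initialize: seq = [8, 8, 8, 6, 8, 2, 2, 6]
Initialize: cnt = 0
Initialize: found = True
Entering loop: for k in range(1, len(seq)):
After iteration 1: k = 1, cnt = 1, found = False, going_up = False
After iteration 2: k = 2, cnt = 1, found = False, going_up = False
After iteration 3: k = 3, cnt = 1, found = False, going_up = False
After iteration 4: k = 4, cnt = 2, found = True, going_up = True
After iteration 5: k = 5, cnt = 3, found = False, going_up = False
After iteration 6: k = 6, cnt = 3, found = False, going_up = False
After iteration 7: k = 7, cnt = 4, found = True, going_up = True
Loop ends.

Final answer: 4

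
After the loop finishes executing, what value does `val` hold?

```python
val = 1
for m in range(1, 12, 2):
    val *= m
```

Let's trace through this code step by step.

Initialize: val = 1
Entering loop: for m in range(1, 12, 2):
After iteration 1: m = 1, val = 1
After iteration 2: m = 3, val = 3
After iteration 3: m = 5, val = 15
After iteration 4: m = 7, val = 105
After iteration 5: m = 9, val = 945
After iteration 6: m = 11, val = 10395
Loop ends.

Final answer: 10395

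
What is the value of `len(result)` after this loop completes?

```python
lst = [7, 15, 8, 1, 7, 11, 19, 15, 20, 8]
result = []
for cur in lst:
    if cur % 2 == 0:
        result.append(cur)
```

Let's trace through this code step by step.

Initialize: lst = [7, 15, 8, 1, 7, 11, 19, 15, 20, 8]
Initialize: result = []
Entering loop: for cur in lst:
After iteration 1: cur = 7, result = []
After iteration 2: cur = 15, result = []
After iteration 3: cur = 8, result = [8]
After iteration 4: cur = 1, result = [8]
After iteration 5: cur = 7, result = [8]
After iteration 6: cur = 11, result = [8]
After iteration 7: cur = 19, result = [8]
After iteration 8: cur = 15, result = [8]
After iteration 9: cur = 20, result = [8, 20]
After iteration 10: cur = 8, result = [8, 20, 8]
Loop ends.
len(result) = 3

Final answer: 3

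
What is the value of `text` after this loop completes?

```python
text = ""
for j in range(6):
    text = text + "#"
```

Let's trace through this code step by step.

Initialize: text = ''
Entering loop: for j in range(6):
After iteration 1: j = 0, text = '#'
After iteration 2: j = 1, text = '##'
After iteration 3: j = 2, text = '###'
After iteration 4: j = 3, text = '####'
After iteration 5: j = 4, text = '#####'
After iteration 6: j = 5, text = '######'
Loop ends.

Final answer: '######'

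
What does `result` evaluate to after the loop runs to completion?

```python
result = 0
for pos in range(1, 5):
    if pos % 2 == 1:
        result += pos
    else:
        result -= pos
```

Let's trace through this code step by step.

Initialize: result = 0
Entering loop: for pos in range(1, 5):
After iteration 1: pos = 1, result = 1
After iteration 2: pos = 2, result = -1
After iteration 3: pos = 3, result = 2
After iteration 4: pos = 4, result = -2
Loop ends.

Final answer: -2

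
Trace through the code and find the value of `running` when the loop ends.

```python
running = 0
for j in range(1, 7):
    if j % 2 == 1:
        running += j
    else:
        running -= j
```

Let's trace through this code step by step.

Initialize: running = 0
Entering loop: for j in range(1, 7):
After iteration 1: j = 1, running = 1
After iteration 2: j = 2, running = -1
After iteration 3: j = 3, running = 2
After iteration 4: j = 4, running = -2
After iteration 5: j = 5, running = 3
After iteration 6: j = 6, running = -3
Loop ends.

Final answer: -3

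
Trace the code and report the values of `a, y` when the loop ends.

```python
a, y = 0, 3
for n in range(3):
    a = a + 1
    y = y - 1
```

Let's trace through this code step by step.

Initialize: a = 0
Initialize: y = 3
Entering loop: for n in range(3):
After iteration 1: n = 0, a = 1, y = 2
After iteration 2: n = 1, a = 2, y = 1
After iteration 3: n = 2, a = 3, y = 0
Loop ends.

Final answer: 3, 0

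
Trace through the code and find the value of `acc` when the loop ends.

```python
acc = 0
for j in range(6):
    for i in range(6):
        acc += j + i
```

Let's trace through this code step by step.

Initialize: acc = 0
Entering loop: for j in range(6):
After iteration 1: j = 0, acc = 15
After iteration 2: j = 1, acc = 36
After iteration 3: j = 2, acc = 63
After iteration 4: j = 3, acc = 96
After iteration 5: j = 4, acc = 135
After iteration 6: j = 5, acc = 180
Loop ends.

Final answer: 180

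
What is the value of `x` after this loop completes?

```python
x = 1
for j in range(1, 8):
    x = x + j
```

Let's trace through this code step by step.

Initialize: x = 1
Entering loop: for j in range(1, 8):
After iteration 1: j = 1, x = 2
After iteration 2: j = 2, x = 4
After iteration 3: j = 3, x = 7
After iteration 4: j = 4, x = 11
After iteration 5: j = 5, x = 16
After iteration 6: j = 6, x = 22
After iteration 7: j = 7, x = 29
Loop ends.

Final answer: 29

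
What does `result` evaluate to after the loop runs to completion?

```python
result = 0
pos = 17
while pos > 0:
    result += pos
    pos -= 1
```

Let's trace through this code step by step.

Initialize: result = 0
Initialize: pos = 17
Entering loop: while pos > 0:
After iteration 1: result = 17, pos = 16
After iteration 2: result = 33, pos = 15
After iteration 3: result = 48, pos = 14
After iteration 4: result = 62, pos = 13
After iteration 5: result = 75, pos = 12
After iteration 6: result = 87, pos = 11
After iteration 7: result = 98, pos = 10
After iteration 8: result = 108, pos = 9
After iteration 9: result = 117, pos = 8
After iteration 10: result = 125, pos = 7
After iteration 11: result = 132, pos = 6
After iteration 12: result = 138, pos = 5
After iteration 13: result = 143, pos = 4
After iteration 14: result = 147, pos = 3
After iteration 15: result = 150, pos = 2
After iteration 16: result = 152, pos = 1
After iteration 17: result = 153, pos = 0
Loop ends.

Final answer: 153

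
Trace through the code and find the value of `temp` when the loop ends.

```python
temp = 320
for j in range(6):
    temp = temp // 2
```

Let's trace through this code step by step.

Initialize: temp = 320
Entering loop: for j in range(6):
After iteration 1: j = 0, temp = 160
After iteration 2: j = 1, temp = 80
After iteration 3: j = 2, temp = 40
After iteration 4: j = 3, temp = 20
After iteration 5: j = 4, temp = 10
After iteration 6: j = 5, temp = 5
Loop ends.

Final answer: 5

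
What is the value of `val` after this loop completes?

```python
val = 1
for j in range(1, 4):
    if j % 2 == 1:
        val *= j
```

Let's trace through this code step by step.

Initialize: val = 1
Entering loop: for j in range(1, 4):
After iteration 1: j = 1, val = 1
After iteration 2: j = 2, val = 1
After iteration 3: j = 3, val = 3
Loop ends.

Final answer: 3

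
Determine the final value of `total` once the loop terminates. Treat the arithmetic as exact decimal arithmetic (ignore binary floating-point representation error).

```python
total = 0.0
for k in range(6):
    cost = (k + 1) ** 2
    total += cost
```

Let's trace through this code step by step.

Initialize: total = 0.0
Entering loop: for k in range(6):
After iteration 1: k = 0, total = 1.0, cost = 1
After iteration 2: k = 1, total = 5.0, cost = 4
After iteration 3: k = 2, total = 14.0, cost = 9
After iteration 4: k = 3, total = 30.0, cost = 16
After iteration 5: k = 4, total = 55.0, cost = 25
After iteration 6: k = 5, total = 91.0, cost = 36
Loop ends.

Final answer: 91.0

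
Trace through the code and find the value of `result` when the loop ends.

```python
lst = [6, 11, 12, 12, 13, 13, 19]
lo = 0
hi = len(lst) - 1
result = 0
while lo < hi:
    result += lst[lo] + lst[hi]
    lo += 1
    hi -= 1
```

Let's trace through this code step by step.

Initialize: lst = [6, 11, 12, 12, 13, 13, 19]
Initialize: lo = 0
Initialize: hi = 6
Initialize: result = 0
Entering loop: while lo < hi:
After iteration 1: lo = 1, hi = 5, result = 25
After iteration 2: lo = 2, hi = 4, result = 49
After iteration 3: lo = 3, hi = 3, result = 74
Loop ends.

Final answer: 74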